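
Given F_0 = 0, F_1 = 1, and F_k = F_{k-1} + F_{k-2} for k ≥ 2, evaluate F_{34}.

Iterating the recurrence up to F_{29} = 514229 and F_{28} = 317811:
F_{30} = F_{29} + F_{28} = 514229 + 317811 = 832040
F_{31} = F_{30} + F_{29} = 832040 + 514229 = 1346269
F_{32} = F_{31} + F_{30} = 1346269 + 832040 = 2178309
F_{33} = F_{32} + F_{31} = 2178309 + 1346269 = 3524578
F_{34} = F_{33} + F_{32} = 3524578 + 2178309 = 5702887

5702887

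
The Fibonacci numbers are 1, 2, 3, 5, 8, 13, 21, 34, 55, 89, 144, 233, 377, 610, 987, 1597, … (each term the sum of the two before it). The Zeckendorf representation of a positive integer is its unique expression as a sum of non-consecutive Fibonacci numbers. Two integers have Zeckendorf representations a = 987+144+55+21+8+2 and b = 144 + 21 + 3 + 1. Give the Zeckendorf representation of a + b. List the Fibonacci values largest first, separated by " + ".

987 + 377 + 21 + 1

The two numbers are 1217 and 169, so their sum is 1386.
largest Fibonacci ≤ 1386 is 987; 1386 − 987 = 399
largest Fibonacci ≤ 399 is 377; 399 − 377 = 22
largest Fibonacci ≤ 22 is 21; 22 − 21 = 1
largest Fibonacci ≤ 1 is 1; 1 − 1 = 0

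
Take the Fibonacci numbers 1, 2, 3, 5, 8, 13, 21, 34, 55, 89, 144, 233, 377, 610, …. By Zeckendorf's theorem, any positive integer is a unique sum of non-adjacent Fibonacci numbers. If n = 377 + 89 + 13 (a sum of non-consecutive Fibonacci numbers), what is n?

377 + 89 + 13 = 479.

479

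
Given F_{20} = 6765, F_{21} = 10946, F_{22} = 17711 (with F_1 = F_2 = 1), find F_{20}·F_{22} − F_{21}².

6765·17711 − 10946² = 119814915 − 119814916 = -1. (Cassini's identity: F_{k−1}F_{k+1} − F_k² = (−1)^k.)

-1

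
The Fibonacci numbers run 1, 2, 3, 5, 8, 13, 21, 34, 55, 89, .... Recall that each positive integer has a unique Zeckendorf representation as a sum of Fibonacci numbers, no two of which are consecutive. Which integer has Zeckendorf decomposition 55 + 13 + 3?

55 + 13 + 3 = 71.

71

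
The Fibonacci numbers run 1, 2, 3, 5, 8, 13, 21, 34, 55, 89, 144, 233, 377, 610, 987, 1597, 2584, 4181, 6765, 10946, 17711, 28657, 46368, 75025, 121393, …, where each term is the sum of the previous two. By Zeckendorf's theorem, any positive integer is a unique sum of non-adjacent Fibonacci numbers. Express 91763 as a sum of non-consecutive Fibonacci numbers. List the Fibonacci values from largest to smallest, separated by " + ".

Greedily peel off the largest Fibonacci term at each step:
largest Fibonacci ≤ 91763 is 75025; 91763 − 75025 = 16738
largest Fibonacci ≤ 16738 is 10946; 16738 − 10946 = 5792
largest Fibonacci ≤ 5792 is 4181; 5792 − 4181 = 1611
largest Fibonacci ≤ 1611 is 1597; 1611 − 1597 = 14
largest Fibonacci ≤ 14 is 13; 14 − 13 = 1
largest Fibonacci ≤ 1 is 1; 1 − 1 = 0
So 91763 = 75025 + 10946 + 4181 + 1597 + 13 + 1, with no two terms consecutive in the sequence.

75025 + 10946 + 4181 + 1597 + 13 + 1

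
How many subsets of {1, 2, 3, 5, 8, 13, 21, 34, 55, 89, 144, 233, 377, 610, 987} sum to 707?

24

Starting from the Zeckendorf form and repeatedly splitting a term F_k into F_{k−1} + F_{k−2} (when neither is already used) reaches every representation.
707 = 610+89+8 = 610+89+5+3 = 610+55+34+8 = 377+233+89+8 = … (20 more), for 24 in all.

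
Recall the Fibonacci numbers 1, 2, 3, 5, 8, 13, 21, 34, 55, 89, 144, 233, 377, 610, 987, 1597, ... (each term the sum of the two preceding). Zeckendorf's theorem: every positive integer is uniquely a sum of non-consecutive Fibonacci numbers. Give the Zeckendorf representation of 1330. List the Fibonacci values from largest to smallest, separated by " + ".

1330: greatest Fibonacci not exceeding it is 987, leaving 343
343: greatest Fibonacci not exceeding it is 233, leaving 110
110: greatest Fibonacci not exceeding it is 89, leaving 21
21: greatest Fibonacci not exceeding it is 21, leaving 0
So 1330 = 987 + 233 + 89 + 21, with no two terms consecutive in the sequence.

987 + 233 + 89 + 21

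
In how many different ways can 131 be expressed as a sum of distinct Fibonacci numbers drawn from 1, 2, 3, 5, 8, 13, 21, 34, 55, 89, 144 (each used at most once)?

131 = 89+34+8 = 89+34+5+3 = 89+21+13+8 = 89+34+5+2+1 = … (5 more), for 9 in all.

9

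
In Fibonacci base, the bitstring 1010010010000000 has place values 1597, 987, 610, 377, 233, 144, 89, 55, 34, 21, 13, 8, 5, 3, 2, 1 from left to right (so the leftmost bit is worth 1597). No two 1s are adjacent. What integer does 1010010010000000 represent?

Summing the place values of the 1 bits: 1597 + 610 + 144 + 34 = 2385.

2385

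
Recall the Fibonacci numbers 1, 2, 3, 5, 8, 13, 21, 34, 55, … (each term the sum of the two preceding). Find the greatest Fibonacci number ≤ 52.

34

34 ≤ 52 < 55, so the largest Fibonacci number not exceeding 52 is 34.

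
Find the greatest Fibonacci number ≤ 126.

89 ≤ 126 < 144, so the largest Fibonacci number not exceeding 126 is 89.

89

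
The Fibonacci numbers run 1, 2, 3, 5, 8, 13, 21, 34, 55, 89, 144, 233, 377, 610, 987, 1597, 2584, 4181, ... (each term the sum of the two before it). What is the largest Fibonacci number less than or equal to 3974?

2584

2584 ≤ 3974 < 4181, so the largest Fibonacci number not exceeding 3974 is 2584.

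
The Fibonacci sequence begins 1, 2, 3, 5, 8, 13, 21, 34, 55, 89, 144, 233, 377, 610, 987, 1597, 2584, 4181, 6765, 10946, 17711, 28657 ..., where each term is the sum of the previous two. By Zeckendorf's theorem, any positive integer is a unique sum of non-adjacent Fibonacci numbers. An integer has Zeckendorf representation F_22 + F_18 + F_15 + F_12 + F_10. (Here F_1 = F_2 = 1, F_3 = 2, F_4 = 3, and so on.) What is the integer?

F_22 + F_18 + F_15 + F_12 + F_10 = 17711 + 2584 + 610 + 144 + 55 = 21104.

21104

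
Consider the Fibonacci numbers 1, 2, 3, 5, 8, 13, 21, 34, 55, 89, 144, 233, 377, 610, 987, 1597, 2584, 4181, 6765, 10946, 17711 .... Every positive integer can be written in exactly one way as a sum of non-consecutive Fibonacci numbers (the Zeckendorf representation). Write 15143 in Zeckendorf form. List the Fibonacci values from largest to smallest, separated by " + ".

Greedy algorithm:
10946 ≤ 15143 < 17711, so take 10946; remainder 4197
4181 ≤ 4197 < 6765, so take 4181; remainder 16
13 ≤ 16 < 21, so take 13; remainder 3
3 ≤ 3 < 5, so take 3; remainder 0
So 15143 = 10946 + 4181 + 13 + 3, with no two terms consecutive in the sequence.

10946 + 4181 + 13 + 3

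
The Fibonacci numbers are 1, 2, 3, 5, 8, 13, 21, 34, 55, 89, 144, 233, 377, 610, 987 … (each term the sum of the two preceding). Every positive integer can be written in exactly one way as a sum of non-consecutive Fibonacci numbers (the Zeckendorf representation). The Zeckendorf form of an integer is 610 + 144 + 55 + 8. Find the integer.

610 + 144 + 55 + 8 = 817.

817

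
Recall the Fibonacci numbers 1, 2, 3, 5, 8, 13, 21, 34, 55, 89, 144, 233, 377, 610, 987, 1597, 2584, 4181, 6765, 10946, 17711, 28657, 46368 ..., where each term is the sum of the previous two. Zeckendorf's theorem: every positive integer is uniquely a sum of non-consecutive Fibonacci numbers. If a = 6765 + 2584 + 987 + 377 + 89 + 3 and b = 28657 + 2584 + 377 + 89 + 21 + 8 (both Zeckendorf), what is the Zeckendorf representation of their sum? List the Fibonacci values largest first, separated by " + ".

28657 + 10946 + 2584 + 233 + 89 + 21 + 8 + 3

The two numbers are 10805 and 31736, so their sum is 42541.
Greedy algorithm:
take 28657 (≤ 42541); 42541 − 28657 = 13884
take 10946 (≤ 13884); 13884 − 10946 = 2938
take 2584 (≤ 2938); 2938 − 2584 = 354
take 233 (≤ 354); 354 − 233 = 121
take 89 (≤ 121); 121 − 89 = 32
take 21 (≤ 32); 32 − 21 = 11
take 8 (≤ 11); 11 − 8 = 3
take 3 (≤ 3); 3 − 3 = 0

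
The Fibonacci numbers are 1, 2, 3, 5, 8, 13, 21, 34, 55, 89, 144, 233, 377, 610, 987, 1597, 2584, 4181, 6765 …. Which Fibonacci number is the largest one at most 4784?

4181 ≤ 4784 < 6765, so the largest Fibonacci number not exceeding 4784 is 4181.

4181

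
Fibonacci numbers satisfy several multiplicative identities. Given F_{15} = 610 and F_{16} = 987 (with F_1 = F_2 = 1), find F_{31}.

By F_{2k+1} = F_k² + F_{k+1}²: F_{31} = 610² + 987² = 372100 + 974169 = 1346269.

1346269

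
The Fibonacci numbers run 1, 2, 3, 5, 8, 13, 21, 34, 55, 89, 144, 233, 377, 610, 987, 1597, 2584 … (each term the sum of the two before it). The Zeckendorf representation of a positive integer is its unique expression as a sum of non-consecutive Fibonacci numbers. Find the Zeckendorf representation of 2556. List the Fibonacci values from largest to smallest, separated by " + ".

Greedily peel off the largest Fibonacci term at each step:
largest Fibonacci ≤ 2556 is 1597; 2556 − 1597 = 959
largest Fibonacci ≤ 959 is 610; 959 − 610 = 349
largest Fibonacci ≤ 349 is 233; 349 − 233 = 116
largest Fibonacci ≤ 116 is 89; 116 − 89 = 27
largest Fibonacci ≤ 27 is 21; 27 − 21 = 6
largest Fibonacci ≤ 6 is 5; 6 − 5 = 1
largest Fibonacci ≤ 1 is 1; 1 − 1 = 0
So 2556 = 1597 + 610 + 233 + 89 + 21 + 5 + 1, with no two terms consecutive in the sequence.

1597 + 610 + 233 + 89 + 21 + 5 + 1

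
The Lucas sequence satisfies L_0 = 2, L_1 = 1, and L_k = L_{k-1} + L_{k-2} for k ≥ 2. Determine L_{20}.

15127

Iterating the recurrence up to L_{15} = 1364 and L_{14} = 843:
L_{16} = L_{15} + L_{14} = 1364 + 843 = 2207
L_{17} = L_{16} + L_{15} = 2207 + 1364 = 3571
L_{18} = L_{17} + L_{16} = 3571 + 2207 = 5778
L_{19} = L_{18} + L_{17} = 5778 + 3571 = 9349
L_{20} = L_{19} + L_{18} = 9349 + 5778 = 15127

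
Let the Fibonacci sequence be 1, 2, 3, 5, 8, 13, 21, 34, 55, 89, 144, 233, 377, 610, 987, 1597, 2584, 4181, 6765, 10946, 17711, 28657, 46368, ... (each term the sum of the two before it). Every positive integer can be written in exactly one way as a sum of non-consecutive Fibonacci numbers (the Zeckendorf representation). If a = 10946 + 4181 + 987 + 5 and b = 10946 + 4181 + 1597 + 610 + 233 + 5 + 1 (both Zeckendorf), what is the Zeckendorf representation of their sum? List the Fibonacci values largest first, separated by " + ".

28657 + 4181 + 610 + 233 + 8 + 3

The two numbers are 16119 and 17573, so their sum is 33692.
Repeatedly subtract the largest Fibonacci number that fits:
largest Fibonacci ≤ 33692 is 28657; 33692 − 28657 = 5035
largest Fibonacci ≤ 5035 is 4181; 5035 − 4181 = 854
largest Fibonacci ≤ 854 is 610; 854 − 610 = 244
largest Fibonacci ≤ 244 is 233; 244 − 233 = 11
largest Fibonacci ≤ 11 is 8; 11 − 8 = 3
largest Fibonacci ≤ 3 is 3; 3 − 3 = 0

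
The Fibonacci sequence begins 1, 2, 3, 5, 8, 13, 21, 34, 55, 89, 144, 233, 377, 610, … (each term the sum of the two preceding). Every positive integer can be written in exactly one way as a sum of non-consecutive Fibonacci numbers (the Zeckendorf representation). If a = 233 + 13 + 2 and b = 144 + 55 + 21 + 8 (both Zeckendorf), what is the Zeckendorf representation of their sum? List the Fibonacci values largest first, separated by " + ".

377 + 89 + 8 + 2

The two numbers are 248 and 228, so their sum is 476.
Greedy algorithm:
476 − 377 = 99
99 − 89 = 10
10 − 8 = 2
2 − 2 = 0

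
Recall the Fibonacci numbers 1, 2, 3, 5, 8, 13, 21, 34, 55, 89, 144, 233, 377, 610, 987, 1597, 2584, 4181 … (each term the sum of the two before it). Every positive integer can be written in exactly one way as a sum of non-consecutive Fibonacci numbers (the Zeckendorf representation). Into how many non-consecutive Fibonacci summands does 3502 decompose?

7

take 2584 (≤ 3502); 3502 − 2584 = 918
take 610 (≤ 918); 918 − 610 = 308
take 233 (≤ 308); 308 − 233 = 75
take 55 (≤ 75); 75 − 55 = 20
take 13 (≤ 20); 20 − 13 = 7
take 5 (≤ 7); 7 − 5 = 2
take 2 (≤ 2); 2 − 2 = 0
3502 = 2584 + 610 + 233 + 55 + 13 + 5 + 2, which has 7 terms.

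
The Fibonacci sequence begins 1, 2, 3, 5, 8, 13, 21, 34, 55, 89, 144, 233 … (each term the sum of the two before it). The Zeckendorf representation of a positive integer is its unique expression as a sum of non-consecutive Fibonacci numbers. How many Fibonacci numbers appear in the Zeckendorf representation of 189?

144 ≤ 189 < 233, so take 144; remainder 45
34 ≤ 45 < 55, so take 34; remainder 11
8 ≤ 11 < 13, so take 8; remainder 3
3 ≤ 3 < 5, so take 3; remainder 0
189 = 144 + 34 + 8 + 3, which has 4 terms.

4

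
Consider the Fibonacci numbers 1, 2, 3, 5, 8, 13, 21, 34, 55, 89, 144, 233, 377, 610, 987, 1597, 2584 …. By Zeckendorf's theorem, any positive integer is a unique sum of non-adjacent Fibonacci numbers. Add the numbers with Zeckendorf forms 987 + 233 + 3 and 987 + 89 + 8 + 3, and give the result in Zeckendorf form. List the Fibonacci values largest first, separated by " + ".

The two numbers are 1223 and 1087, so their sum is 2310.
2310: greatest Fibonacci not exceeding it is 1597, leaving 713
713: greatest Fibonacci not exceeding it is 610, leaving 103
103: greatest Fibonacci not exceeding it is 89, leaving 14
14: greatest Fibonacci not exceeding it is 13, leaving 1
1: greatest Fibonacci not exceeding it is 1, leaving 0

1597 + 610 + 89 + 13 + 1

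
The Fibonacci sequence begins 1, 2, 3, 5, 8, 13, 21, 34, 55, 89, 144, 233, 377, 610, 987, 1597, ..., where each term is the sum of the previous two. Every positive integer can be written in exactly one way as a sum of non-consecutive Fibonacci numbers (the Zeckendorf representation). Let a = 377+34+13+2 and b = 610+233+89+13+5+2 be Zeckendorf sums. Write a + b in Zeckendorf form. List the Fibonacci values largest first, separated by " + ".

The two numbers are 426 and 952, so their sum is 1378.
subtract 987 from 1378: 391 remains
subtract 377 from 391: 14 remains
subtract 13 from 14: 1 remains
subtract 1 from 1: 0 remains

987 + 377 + 13 + 1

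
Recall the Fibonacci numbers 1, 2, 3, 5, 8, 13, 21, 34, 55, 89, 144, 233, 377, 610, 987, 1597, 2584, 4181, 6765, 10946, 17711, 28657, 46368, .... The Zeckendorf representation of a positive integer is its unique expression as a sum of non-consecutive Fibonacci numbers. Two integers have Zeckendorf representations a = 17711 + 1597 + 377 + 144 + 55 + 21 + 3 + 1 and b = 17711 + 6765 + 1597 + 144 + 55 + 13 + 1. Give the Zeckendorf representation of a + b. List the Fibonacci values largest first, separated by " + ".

28657 + 10946 + 4181 + 1597 + 610 + 144 + 55 + 5

The two numbers are 19909 and 26286, so their sum is 46195.
largest Fibonacci ≤ 46195 is 28657; 46195 − 28657 = 17538
largest Fibonacci ≤ 17538 is 10946; 17538 − 10946 = 6592
largest Fibonacci ≤ 6592 is 4181; 6592 − 4181 = 2411
largest Fibonacci ≤ 2411 is 1597; 2411 − 1597 = 814
largest Fibonacci ≤ 814 is 610; 814 − 610 = 204
largest Fibonacci ≤ 204 is 144; 204 − 144 = 60
largest Fibonacci ≤ 60 is 55; 60 − 55 = 5
largest Fibonacci ≤ 5 is 5; 5 − 5 = 0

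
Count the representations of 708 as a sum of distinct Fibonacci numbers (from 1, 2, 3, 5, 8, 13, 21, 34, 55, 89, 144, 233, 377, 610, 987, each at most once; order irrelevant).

708 = 610+89+8+1 = 610+89+5+3+1 = 610+55+34+8+1 = … (13 more), for 16 in all.

16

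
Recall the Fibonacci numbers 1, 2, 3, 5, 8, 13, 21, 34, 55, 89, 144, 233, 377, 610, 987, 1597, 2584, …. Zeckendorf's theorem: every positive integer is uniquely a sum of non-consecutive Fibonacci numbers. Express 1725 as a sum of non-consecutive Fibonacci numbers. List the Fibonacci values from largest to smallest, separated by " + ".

1597 + 89 + 34 + 5

Greedy algorithm:
take 1597 (≤ 1725); 1725 − 1597 = 128
take 89 (≤ 128); 128 − 89 = 39
take 34 (≤ 39); 39 − 34 = 5
take 5 (≤ 5); 5 − 5 = 0
So 1725 = 1597 + 89 + 34 + 5, with no two terms consecutive in the sequence.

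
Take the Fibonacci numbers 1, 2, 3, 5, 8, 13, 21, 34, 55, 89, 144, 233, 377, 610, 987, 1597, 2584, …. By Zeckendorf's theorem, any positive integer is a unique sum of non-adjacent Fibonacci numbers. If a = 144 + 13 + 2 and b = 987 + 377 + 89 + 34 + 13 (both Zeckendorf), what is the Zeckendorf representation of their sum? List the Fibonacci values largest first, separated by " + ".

1597 + 55 + 5 + 2

The two numbers are 159 and 1500, so their sum is 1659.
1597 ≤ 1659 < 2584, so take 1597; remainder 62
55 ≤ 62 < 89, so take 55; remainder 7
5 ≤ 7 < 8, so take 5; remainder 2
2 ≤ 2 < 3, so take 2; remainder 0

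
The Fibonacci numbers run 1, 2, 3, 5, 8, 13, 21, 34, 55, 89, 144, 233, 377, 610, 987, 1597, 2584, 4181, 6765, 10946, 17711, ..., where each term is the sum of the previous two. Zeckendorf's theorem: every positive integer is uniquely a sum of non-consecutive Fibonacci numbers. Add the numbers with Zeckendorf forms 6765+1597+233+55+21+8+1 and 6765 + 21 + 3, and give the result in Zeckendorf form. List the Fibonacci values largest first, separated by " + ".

10946 + 4181 + 233 + 89 + 13 + 5 + 2

The two numbers are 8680 and 6789, so their sum is 15469.
Repeatedly subtract the largest Fibonacci number that fits:
take 10946 (≤ 15469); 15469 − 10946 = 4523
take 4181 (≤ 4523); 4523 − 4181 = 342
take 233 (≤ 342); 342 − 233 = 109
take 89 (≤ 109); 109 − 89 = 20
take 13 (≤ 20); 20 − 13 = 7
take 5 (≤ 7); 7 − 5 = 2
take 2 (≤ 2); 2 − 2 = 0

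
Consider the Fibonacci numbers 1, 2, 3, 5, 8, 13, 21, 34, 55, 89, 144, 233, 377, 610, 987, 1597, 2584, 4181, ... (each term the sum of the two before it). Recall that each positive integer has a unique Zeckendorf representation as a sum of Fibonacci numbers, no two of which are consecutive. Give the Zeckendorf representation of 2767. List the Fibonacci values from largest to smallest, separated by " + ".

2584 + 144 + 34 + 5

subtract 2584 from 2767: 183 remains
subtract 144 from 183: 39 remains
subtract 34 from 39: 5 remains
subtract 5 from 5: 0 remains
So 2767 = 2584 + 144 + 34 + 5, with no two terms consecutive in the sequence.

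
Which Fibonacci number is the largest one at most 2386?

1597

1597 ≤ 2386 < 2584, so the largest Fibonacci number not exceeding 2386 is 1597.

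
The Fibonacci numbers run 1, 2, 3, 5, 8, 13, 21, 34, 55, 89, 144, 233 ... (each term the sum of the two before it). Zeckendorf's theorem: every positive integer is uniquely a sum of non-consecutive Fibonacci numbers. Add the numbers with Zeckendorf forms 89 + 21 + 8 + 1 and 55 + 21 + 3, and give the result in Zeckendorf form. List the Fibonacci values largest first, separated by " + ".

The two numbers are 119 and 79, so their sum is 198.
Greedy algorithm:
198 − 144 = 54
54 − 34 = 20
20 − 13 = 7
7 − 5 = 2
2 − 2 = 0

144 + 34 + 13 + 5 + 2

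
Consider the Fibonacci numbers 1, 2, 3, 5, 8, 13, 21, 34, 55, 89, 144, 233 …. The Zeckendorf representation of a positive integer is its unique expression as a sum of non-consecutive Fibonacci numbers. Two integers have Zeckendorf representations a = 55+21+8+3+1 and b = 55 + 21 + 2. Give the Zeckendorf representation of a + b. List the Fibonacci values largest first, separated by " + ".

144 + 21 + 1

The two numbers are 88 and 78, so their sum is 166.
Greedy algorithm:
144 ≤ 166 < 233, so take 144; remainder 22
21 ≤ 22 < 34, so take 21; remainder 1
1 ≤ 1 < 2, so take 1; remainder 0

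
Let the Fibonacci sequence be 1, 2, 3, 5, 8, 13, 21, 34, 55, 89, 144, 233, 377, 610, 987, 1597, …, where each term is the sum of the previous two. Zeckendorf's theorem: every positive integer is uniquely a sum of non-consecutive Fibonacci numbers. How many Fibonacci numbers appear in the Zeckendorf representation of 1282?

Repeatedly subtract the largest Fibonacci number that fits:
take 987 (≤ 1282); 1282 − 987 = 295
take 233 (≤ 295); 295 − 233 = 62
take 55 (≤ 62); 62 − 55 = 7
take 5 (≤ 7); 7 − 5 = 2
take 2 (≤ 2); 2 − 2 = 0
1282 = 987 + 233 + 55 + 5 + 2, which has 5 terms.

5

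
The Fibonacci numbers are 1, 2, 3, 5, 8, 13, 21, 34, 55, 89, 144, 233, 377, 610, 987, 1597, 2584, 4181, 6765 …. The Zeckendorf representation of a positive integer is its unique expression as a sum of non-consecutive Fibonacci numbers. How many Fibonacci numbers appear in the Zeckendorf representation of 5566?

4

4181 ≤ 5566 < 6765, so take 4181; remainder 1385
987 ≤ 1385 < 1597, so take 987; remainder 398
377 ≤ 398 < 610, so take 377; remainder 21
21 ≤ 21 < 34, so take 21; remainder 0
5566 = 4181 + 987 + 377 + 21, which has 4 terms.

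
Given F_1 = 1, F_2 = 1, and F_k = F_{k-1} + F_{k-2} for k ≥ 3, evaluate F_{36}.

Iterating the recurrence up to F_{32} = 2178309 and F_{31} = 1346269:
F_{33} = F_{32} + F_{31} = 2178309 + 1346269 = 3524578
F_{34} = F_{33} + F_{32} = 3524578 + 2178309 = 5702887
F_{35} = F_{34} + F_{33} = 5702887 + 3524578 = 9227465
F_{36} = F_{35} + F_{34} = 9227465 + 5702887 = 14930352

14930352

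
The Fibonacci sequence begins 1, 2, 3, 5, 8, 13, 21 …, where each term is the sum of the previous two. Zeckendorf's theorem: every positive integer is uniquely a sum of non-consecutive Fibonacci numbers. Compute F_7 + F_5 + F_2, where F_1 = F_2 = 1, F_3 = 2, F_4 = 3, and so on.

19

F_7 + F_5 + F_2 = 13 + 5 + 1 = 19.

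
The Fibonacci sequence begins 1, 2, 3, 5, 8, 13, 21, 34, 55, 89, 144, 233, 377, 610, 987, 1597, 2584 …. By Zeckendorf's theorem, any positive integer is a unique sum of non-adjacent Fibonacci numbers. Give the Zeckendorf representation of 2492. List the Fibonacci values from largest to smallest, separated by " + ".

Greedily peel off the largest Fibonacci term at each step:
take 1597 (≤ 2492); 2492 − 1597 = 895
take 610 (≤ 895); 895 − 610 = 285
take 233 (≤ 285); 285 − 233 = 52
take 34 (≤ 52); 52 − 34 = 18
take 13 (≤ 18); 18 − 13 = 5
take 5 (≤ 5); 5 − 5 = 0
So 2492 = 1597 + 610 + 233 + 34 + 13 + 5, with no two terms consecutive in the sequence.

1597 + 610 + 233 + 34 + 13 + 5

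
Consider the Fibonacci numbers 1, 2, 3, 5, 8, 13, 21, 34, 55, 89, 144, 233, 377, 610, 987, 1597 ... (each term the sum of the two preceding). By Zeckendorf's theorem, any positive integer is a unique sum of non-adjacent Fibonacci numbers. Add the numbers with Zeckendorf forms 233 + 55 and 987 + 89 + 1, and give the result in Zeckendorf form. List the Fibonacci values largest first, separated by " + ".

The two numbers are 288 and 1077, so their sum is 1365.
987 ≤ 1365 < 1597, so take 987; remainder 378
377 ≤ 378 < 610, so take 377; remainder 1
1 ≤ 1 < 2, so take 1; remainder 0

987 + 377 + 1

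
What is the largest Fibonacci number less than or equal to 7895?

6765

6765 ≤ 7895 < 10946, so the largest Fibonacci number not exceeding 7895 is 6765.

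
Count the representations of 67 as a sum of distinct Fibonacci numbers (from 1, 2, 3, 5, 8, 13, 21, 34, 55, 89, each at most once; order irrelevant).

2

Starting from the Zeckendorf form and repeatedly splitting a term F_k into F_{k−1} + F_{k−2} (when neither is already used) reaches every representation.
67 = 55+8+3+1 = 34+21+8+3+1 — 2 representations.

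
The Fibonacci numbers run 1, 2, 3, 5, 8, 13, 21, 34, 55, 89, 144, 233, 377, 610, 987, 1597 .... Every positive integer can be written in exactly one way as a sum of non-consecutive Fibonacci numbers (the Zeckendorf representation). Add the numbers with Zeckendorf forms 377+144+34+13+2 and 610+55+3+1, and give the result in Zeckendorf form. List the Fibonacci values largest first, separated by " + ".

987 + 233 + 13 + 5 + 1

The two numbers are 570 and 669, so their sum is 1239.
1239: greatest Fibonacci not exceeding it is 987, leaving 252
252: greatest Fibonacci not exceeding it is 233, leaving 19
19: greatest Fibonacci not exceeding it is 13, leaving 6
6: greatest Fibonacci not exceeding it is 5, leaving 1
1: greatest Fibonacci not exceeding it is 1, leaving 0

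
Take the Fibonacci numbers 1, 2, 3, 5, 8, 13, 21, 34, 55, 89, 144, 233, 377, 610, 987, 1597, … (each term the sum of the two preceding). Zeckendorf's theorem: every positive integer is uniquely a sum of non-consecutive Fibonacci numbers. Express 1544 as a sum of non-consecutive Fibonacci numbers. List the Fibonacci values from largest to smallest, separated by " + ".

987 + 377 + 144 + 34 + 2

largest Fibonacci ≤ 1544 is 987; 1544 − 987 = 557
largest Fibonacci ≤ 557 is 377; 557 − 377 = 180
largest Fibonacci ≤ 180 is 144; 180 − 144 = 36
largest Fibonacci ≤ 36 is 34; 36 − 34 = 2
largest Fibonacci ≤ 2 is 2; 2 − 2 = 0
So 1544 = 987 + 377 + 144 + 34 + 2, with no two terms consecutive in the sequence.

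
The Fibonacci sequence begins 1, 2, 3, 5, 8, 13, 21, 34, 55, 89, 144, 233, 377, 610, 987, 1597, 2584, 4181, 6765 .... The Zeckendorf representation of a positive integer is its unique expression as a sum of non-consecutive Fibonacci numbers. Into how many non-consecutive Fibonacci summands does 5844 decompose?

5

5844 − 4181 = 1663
1663 − 1597 = 66
66 − 55 = 11
11 − 8 = 3
3 − 3 = 0
5844 = 4181 + 1597 + 55 + 8 + 3, which has 5 terms.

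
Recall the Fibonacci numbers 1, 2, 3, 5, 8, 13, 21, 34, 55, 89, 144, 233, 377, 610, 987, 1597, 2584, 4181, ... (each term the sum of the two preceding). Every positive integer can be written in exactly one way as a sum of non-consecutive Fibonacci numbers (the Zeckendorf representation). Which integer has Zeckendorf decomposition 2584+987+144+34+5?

2584+987+144+34+5 = 3754.

3754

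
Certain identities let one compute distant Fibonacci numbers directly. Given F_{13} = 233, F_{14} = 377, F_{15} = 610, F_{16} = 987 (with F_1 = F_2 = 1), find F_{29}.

By the addition formula F_{m+n} = F_m F_{n+1} + F_{m−1} F_n with m=16, n=13: F_{29} = 987·377 + 610·233 = 372099 + 142130 = 514229.

514229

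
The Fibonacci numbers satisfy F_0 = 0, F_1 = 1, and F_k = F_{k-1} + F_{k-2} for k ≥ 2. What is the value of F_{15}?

610

Iterating the recurrence up to F_{7} = 13 and F_{6} = 8:
F_{8} = F_{7} + F_{6} = 13 + 8 = 21
F_{9} = F_{8} + F_{7} = 21 + 13 = 34
F_{10} = F_{9} + F_{8} = 34 + 21 = 55
F_{11} = F_{10} + F_{9} = 55 + 34 = 89
F_{12} = F_{11} + F_{10} = 89 + 55 = 144
F_{13} = F_{12} + F_{11} = 144 + 89 = 233
F_{14} = F_{13} + F_{12} = 233 + 144 = 377
F_{15} = F_{14} + F_{13} = 377 + 233 = 610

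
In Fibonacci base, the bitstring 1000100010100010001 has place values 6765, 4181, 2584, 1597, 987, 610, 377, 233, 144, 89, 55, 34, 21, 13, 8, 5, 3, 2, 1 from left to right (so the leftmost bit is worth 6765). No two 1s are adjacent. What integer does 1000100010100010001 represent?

7960

Summing the place values of the 1 bits: 6765 + 987 + 144 + 55 + 8 + 1 = 7960.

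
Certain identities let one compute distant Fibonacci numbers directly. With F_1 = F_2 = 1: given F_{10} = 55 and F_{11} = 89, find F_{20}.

By the doubling identity F_{2k} = F_k(2F_{k+1} − F_k): F_{20} = 55·(2·89 − 55) = 55·123 = 6765.

6765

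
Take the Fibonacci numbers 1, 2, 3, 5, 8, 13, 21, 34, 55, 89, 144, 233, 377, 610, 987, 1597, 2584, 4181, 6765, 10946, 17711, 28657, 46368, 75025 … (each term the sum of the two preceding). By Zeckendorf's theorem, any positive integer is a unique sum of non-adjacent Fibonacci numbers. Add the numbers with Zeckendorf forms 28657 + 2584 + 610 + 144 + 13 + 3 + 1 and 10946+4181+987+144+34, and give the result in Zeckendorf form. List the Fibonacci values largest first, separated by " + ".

46368 + 1597 + 233 + 89 + 13 + 3 + 1

The two numbers are 32012 and 16292, so their sum is 48304.
subtract 46368 from 48304: 1936 remains
subtract 1597 from 1936: 339 remains
subtract 233 from 339: 106 remains
subtract 89 from 106: 17 remains
subtract 13 from 17: 4 remains
subtract 3 from 4: 1 remains
subtract 1 from 1: 0 remains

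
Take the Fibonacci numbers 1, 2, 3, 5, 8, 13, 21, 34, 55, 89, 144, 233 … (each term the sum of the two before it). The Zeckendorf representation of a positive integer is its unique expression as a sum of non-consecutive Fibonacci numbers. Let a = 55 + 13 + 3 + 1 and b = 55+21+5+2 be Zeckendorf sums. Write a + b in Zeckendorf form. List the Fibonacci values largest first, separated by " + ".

144 + 8 + 3

The two numbers are 72 and 83, so their sum is 155.
largest Fibonacci ≤ 155 is 144; 155 − 144 = 11
largest Fibonacci ≤ 11 is 8; 11 − 8 = 3
largest Fibonacci ≤ 3 is 3; 3 − 3 = 0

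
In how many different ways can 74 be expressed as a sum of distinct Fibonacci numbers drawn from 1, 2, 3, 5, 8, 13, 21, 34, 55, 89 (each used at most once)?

6

Starting from the Zeckendorf form and repeatedly splitting a term F_k into F_{k−1} + F_{k−2} (when neither is already used) reaches every representation.
74 = 55+13+5+1 = 55+13+3+2+1 = 34+21+13+5+1 = 55+8+5+3+2+1 = … (2 more), for 6 in all.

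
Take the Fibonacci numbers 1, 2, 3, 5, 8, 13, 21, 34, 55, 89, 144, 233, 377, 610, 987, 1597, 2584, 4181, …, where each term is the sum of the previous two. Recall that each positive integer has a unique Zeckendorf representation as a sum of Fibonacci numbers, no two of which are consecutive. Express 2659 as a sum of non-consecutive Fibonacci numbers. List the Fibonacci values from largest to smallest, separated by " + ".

2584 + 55 + 13 + 5 + 2

Greedy algorithm:
2659 − 2584 = 75
75 − 55 = 20
20 − 13 = 7
7 − 5 = 2
2 − 2 = 0
So 2659 = 2584 + 55 + 13 + 5 + 2, with no two terms consecutive in the sequence.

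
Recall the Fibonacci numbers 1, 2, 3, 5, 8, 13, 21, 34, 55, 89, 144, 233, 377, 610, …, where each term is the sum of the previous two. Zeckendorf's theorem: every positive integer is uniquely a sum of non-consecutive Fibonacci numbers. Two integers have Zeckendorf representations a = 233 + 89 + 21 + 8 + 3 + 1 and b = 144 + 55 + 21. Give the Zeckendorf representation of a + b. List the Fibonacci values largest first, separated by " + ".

377 + 144 + 34 + 13 + 5 + 2

The two numbers are 355 and 220, so their sum is 575.
Repeatedly subtract the largest Fibonacci number that fits:
largest Fibonacci ≤ 575 is 377; 575 − 377 = 198
largest Fibonacci ≤ 198 is 144; 198 − 144 = 54
largest Fibonacci ≤ 54 is 34; 54 − 34 = 20
largest Fibonacci ≤ 20 is 13; 20 − 13 = 7
largest Fibonacci ≤ 7 is 5; 7 − 5 = 2
largest Fibonacci ≤ 2 is 2; 2 − 2 = 0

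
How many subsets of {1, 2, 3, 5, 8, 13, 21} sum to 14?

Starting from the Zeckendorf form and repeatedly splitting a term F_k into F_{k−1} + F_{k−2} (when neither is already used) reaches every representation.
14 = 13+1 = 8+5+1 = 8+3+2+1 — 3 representations.

3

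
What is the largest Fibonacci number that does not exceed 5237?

4181 ≤ 5237 < 6765, so the largest Fibonacci number not exceeding 5237 is 4181.

4181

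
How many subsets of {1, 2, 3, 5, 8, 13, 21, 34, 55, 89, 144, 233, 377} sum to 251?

251 = 233+13+5 = 233+13+3+2 = 144+89+13+5 = 233+8+5+3+2 = … (6 more), for 10 in all.

10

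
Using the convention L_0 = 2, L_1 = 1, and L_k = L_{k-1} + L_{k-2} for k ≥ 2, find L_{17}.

3571

Iterating the recurrence up to L_{11} = 199 and L_{10} = 123:
L_{12} = L_{11} + L_{10} = 199 + 123 = 322
L_{13} = L_{12} + L_{11} = 322 + 199 = 521
L_{14} = L_{13} + L_{12} = 521 + 322 = 843
L_{15} = L_{14} + L_{13} = 843 + 521 = 1364
L_{16} = L_{15} + L_{14} = 1364 + 843 = 2207
L_{17} = L_{16} + L_{15} = 2207 + 1364 = 3571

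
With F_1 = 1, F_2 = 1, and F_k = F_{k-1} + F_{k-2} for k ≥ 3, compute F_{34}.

5702887

Iterating the recurrence up to F_{30} = 832040 and F_{29} = 514229:
F_{31} = F_{30} + F_{29} = 832040 + 514229 = 1346269
F_{32} = F_{31} + F_{30} = 1346269 + 832040 = 2178309
F_{33} = F_{32} + F_{31} = 2178309 + 1346269 = 3524578
F_{34} = F_{33} + F_{32} = 3524578 + 2178309 = 5702887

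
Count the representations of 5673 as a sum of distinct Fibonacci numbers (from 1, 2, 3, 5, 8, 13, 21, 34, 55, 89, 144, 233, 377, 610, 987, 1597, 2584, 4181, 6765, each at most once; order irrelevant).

Each representation comes from the Zeckendorf form by replacing some F_k with F_{k−1} + F_{k−2} where possible.
5673 = 4181+987+377+89+34+5 = 4181+987+377+89+34+3+2 = 4181+987+377+89+21+13+5 = 4181+987+233+144+89+34+5 = … (44 more), for 48 in all.

48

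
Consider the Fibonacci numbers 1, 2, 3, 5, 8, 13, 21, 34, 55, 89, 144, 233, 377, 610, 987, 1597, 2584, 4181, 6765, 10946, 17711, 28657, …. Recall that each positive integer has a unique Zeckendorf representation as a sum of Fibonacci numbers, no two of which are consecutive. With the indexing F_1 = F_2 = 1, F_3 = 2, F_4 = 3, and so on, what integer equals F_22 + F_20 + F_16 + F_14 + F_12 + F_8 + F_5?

26010

F_22 + F_20 + F_16 + F_14 + F_12 + F_8 + F_5 = 17711 + 6765 + 987 + 377 + 144 + 21 + 5 = 26010.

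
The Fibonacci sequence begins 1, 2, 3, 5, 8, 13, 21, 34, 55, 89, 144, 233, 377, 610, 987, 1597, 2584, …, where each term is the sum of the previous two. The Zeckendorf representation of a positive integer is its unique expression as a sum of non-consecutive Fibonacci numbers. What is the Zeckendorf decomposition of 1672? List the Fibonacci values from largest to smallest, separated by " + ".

1597 + 55 + 13 + 5 + 2

1672 − 1597 = 75
75 − 55 = 20
20 − 13 = 7
7 − 5 = 2
2 − 2 = 0
So 1672 = 1597 + 55 + 13 + 5 + 2, with no two terms consecutive in the sequence.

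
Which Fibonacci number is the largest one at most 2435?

1597

1597 ≤ 2435 < 2584, so the largest Fibonacci number not exceeding 2435 is 1597.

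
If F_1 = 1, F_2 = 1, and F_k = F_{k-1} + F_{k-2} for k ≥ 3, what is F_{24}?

Iterating the recurrence up to F_{16} = 987 and F_{15} = 610:
F_{17} = F_{16} + F_{15} = 987 + 610 = 1597
F_{18} = F_{17} + F_{16} = 1597 + 987 = 2584
F_{19} = F_{18} + F_{17} = 2584 + 1597 = 4181
F_{20} = F_{19} + F_{18} = 4181 + 2584 = 6765
F_{21} = F_{20} + F_{19} = 6765 + 4181 = 10946
F_{22} = F_{21} + F_{20} = 10946 + 6765 = 17711
F_{23} = F_{22} + F_{21} = 17711 + 10946 = 28657
F_{24} = F_{23} + F_{22} = 28657 + 17711 = 46368

46368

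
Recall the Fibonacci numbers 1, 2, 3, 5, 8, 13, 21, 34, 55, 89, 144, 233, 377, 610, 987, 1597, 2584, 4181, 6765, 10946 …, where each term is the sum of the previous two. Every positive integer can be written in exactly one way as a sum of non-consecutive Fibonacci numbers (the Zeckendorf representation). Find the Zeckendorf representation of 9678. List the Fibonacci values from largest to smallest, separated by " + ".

Repeatedly subtract the largest Fibonacci number that fits:
take 6765 (≤ 9678); 9678 − 6765 = 2913
take 2584 (≤ 2913); 2913 − 2584 = 329
take 233 (≤ 329); 329 − 233 = 96
take 89 (≤ 96); 96 − 89 = 7
take 5 (≤ 7); 7 − 5 = 2
take 2 (≤ 2); 2 − 2 = 0
So 9678 = 6765 + 2584 + 233 + 89 + 5 + 2, with no two terms consecutive in the sequence.

6765 + 2584 + 233 + 89 + 5 + 2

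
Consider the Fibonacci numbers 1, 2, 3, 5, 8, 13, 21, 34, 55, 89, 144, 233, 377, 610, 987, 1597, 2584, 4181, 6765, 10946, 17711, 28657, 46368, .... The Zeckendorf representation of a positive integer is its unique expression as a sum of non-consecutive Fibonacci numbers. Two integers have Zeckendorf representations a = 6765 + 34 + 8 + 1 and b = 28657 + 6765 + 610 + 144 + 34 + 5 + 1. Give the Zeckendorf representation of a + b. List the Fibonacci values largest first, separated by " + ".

The two numbers are 6808 and 36216, so their sum is 43024.
Repeatedly subtract the largest Fibonacci number that fits:
take 28657 (≤ 43024); 43024 − 28657 = 14367
take 10946 (≤ 14367); 14367 − 10946 = 3421
take 2584 (≤ 3421); 3421 − 2584 = 837
take 610 (≤ 837); 837 − 610 = 227
take 144 (≤ 227); 227 − 144 = 83
take 55 (≤ 83); 83 − 55 = 28
take 21 (≤ 28); 28 − 21 = 7
take 5 (≤ 7); 7 − 5 = 2
take 2 (≤ 2); 2 − 2 = 0

28657 + 10946 + 2584 + 610 + 144 + 55 + 21 + 5 + 2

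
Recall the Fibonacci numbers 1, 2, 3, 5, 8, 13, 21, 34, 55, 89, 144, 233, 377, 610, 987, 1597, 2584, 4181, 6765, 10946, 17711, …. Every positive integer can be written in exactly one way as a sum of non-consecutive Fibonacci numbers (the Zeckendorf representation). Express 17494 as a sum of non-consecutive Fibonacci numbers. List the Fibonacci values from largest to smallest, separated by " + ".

10946 + 4181 + 1597 + 610 + 144 + 13 + 3

take 10946 (≤ 17494); 17494 − 10946 = 6548
take 4181 (≤ 6548); 6548 − 4181 = 2367
take 1597 (≤ 2367); 2367 − 1597 = 770
take 610 (≤ 770); 770 − 610 = 160
take 144 (≤ 160); 160 − 144 = 16
take 13 (≤ 16); 16 − 13 = 3
take 3 (≤ 3); 3 − 3 = 0
So 17494 = 10946 + 4181 + 1597 + 610 + 144 + 13 + 3, with no two terms consecutive in the sequence.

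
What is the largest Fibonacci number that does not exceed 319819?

317811

317811 ≤ 319819 < 514229, so the largest Fibonacci number not exceeding 319819 is 317811.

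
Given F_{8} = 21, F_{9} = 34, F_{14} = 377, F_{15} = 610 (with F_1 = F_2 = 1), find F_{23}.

By the addition formula F_{m+n} = F_m F_{n+1} + F_{m−1} F_n with m=15, n=8: F_{23} = 610·34 + 377·21 = 20740 + 7917 = 28657.

28657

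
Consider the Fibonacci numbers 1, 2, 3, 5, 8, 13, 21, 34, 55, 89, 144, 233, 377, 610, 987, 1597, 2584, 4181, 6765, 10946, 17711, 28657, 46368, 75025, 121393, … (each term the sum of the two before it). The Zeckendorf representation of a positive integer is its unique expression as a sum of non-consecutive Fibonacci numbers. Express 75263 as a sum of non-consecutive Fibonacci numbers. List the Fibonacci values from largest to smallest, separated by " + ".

75025 + 233 + 5

Greedily peel off the largest Fibonacci term at each step:
subtract 75025 from 75263: 238 remains
subtract 233 from 238: 5 remains
subtract 5 from 5: 0 remains
So 75263 = 75025 + 233 + 5, with no two terms consecutive in the sequence.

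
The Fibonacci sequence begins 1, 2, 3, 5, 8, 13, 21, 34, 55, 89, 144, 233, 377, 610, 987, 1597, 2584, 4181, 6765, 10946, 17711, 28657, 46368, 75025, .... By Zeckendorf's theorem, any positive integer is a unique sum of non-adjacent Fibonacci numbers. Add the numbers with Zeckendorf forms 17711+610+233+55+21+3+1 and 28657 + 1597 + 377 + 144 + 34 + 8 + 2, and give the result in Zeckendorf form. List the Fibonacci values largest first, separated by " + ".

46368 + 2584 + 377 + 89 + 34 + 1

The two numbers are 18634 and 30819, so their sum is 49453.
Repeatedly subtract the largest Fibonacci number that fits:
49453 − 46368 = 3085
3085 − 2584 = 501
501 − 377 = 124
124 − 89 = 35
35 − 34 = 1
1 − 1 = 0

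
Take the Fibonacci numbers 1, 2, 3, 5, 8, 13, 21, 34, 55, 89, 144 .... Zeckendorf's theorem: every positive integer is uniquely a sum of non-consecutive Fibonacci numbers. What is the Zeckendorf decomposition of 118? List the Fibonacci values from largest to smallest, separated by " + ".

subtract 89 from 118: 29 remains
subtract 21 from 29: 8 remains
subtract 8 from 8: 0 remains
So 118 = 89 + 21 + 8, with no two terms consecutive in the sequence.

89 + 21 + 8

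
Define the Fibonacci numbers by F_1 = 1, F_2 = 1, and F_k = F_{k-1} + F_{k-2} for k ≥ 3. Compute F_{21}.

Iterating the recurrence up to F_{14} = 377 and F_{13} = 233:
F_{15} = F_{14} + F_{13} = 377 + 233 = 610
F_{16} = F_{15} + F_{14} = 610 + 377 = 987
F_{17} = F_{16} + F_{15} = 987 + 610 = 1597
F_{18} = F_{17} + F_{16} = 1597 + 987 = 2584
F_{19} = F_{18} + F_{17} = 2584 + 1597 = 4181
F_{20} = F_{19} + F_{18} = 4181 + 2584 = 6765
F_{21} = F_{20} + F_{19} = 6765 + 4181 = 10946

10946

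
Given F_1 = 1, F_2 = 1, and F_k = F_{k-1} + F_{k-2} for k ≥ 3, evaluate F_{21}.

10946

Iterating the recurrence up to F_{13} = 233 and F_{12} = 144:
F_{14} = F_{13} + F_{12} = 233 + 144 = 377
F_{15} = F_{14} + F_{13} = 377 + 233 = 610
F_{16} = F_{15} + F_{14} = 610 + 377 = 987
F_{17} = F_{16} + F_{15} = 987 + 610 = 1597
F_{18} = F_{17} + F_{16} = 1597 + 987 = 2584
F_{19} = F_{18} + F_{17} = 2584 + 1597 = 4181
F_{20} = F_{19} + F_{18} = 4181 + 2584 = 6765
F_{21} = F_{20} + F_{19} = 6765 + 4181 = 10946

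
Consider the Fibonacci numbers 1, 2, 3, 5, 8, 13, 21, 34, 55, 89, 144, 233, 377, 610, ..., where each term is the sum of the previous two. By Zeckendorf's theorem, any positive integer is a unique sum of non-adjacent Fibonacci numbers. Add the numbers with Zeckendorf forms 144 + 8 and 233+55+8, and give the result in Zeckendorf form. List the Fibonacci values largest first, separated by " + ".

The two numbers are 152 and 296, so their sum is 448.
Greedy algorithm:
subtract 377 from 448: 71 remains
subtract 55 from 71: 16 remains
subtract 13 from 16: 3 remains
subtract 3 from 3: 0 remains

377 + 55 + 13 + 3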